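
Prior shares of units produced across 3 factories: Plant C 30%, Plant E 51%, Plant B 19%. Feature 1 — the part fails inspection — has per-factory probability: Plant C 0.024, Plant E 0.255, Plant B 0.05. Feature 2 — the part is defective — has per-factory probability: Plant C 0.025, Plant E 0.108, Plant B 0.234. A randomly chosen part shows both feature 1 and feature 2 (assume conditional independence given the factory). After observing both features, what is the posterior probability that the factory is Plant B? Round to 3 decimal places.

0.135

By Bayes' rule, posterior ∝ prior × likelihood:
  Plant C: 0.3 × 0.024 × 0.025 = 0.00018
  Plant E: 0.51 × 0.255 × 0.108 = 0.0140454
  Plant B: 0.19 × 0.05 × 0.234 = 0.002223
Total = 0.0164484.
P(Plant B | evidence) = 0.002223 / 0.0164484 ≈ 0.135.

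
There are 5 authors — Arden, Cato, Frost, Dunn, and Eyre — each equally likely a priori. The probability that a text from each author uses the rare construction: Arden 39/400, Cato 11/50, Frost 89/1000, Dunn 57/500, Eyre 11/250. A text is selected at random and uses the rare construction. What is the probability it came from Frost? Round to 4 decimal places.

Since the prior is uniform, the posterior is proportional to the likelihood:
  Arden: 0.0975
  Cato: 0.22
  Frost: 0.089
  Dunn: 0.114
  Eyre: 0.044
Normalizing constant = 0.5645.
P(Frost | evidence) = 0.089 / 0.5645 ≈ 0.1577.

0.1577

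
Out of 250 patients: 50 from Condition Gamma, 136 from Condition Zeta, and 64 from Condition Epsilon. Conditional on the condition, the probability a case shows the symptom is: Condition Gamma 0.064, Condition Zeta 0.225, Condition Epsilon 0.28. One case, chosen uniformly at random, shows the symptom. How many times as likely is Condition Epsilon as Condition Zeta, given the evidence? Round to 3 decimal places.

Prior × likelihood for each hypothesis:
  Condition Gamma: 0.2 × 0.064 = 0.0128
  Condition Zeta: 0.544 × 0.225 = 0.1224
  Condition Epsilon: 0.256 × 0.28 = 0.07168
Total = 0.20688.
The ratio is 0.07168 / 0.1224 (the normalizer cancels) = 0.586.

0.586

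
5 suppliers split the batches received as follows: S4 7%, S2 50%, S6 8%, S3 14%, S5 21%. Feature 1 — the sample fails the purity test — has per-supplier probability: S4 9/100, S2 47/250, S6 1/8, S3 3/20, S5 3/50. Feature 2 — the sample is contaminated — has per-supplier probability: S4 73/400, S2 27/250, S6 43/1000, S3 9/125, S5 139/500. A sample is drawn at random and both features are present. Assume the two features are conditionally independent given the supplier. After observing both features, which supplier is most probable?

S2

Prior × likelihood for each hypothesis:
  S4: 0.07 × 0.09 × 0.1825 = 0.00114975
  S2: 0.5 × 0.188 × 0.108 = 0.010152
  S6: 0.08 × 0.125 × 0.043 = 0.00043
  S3: 0.14 × 0.15 × 0.072 = 0.001512
  S5: 0.21 × 0.06 × 0.278 = 0.0035028
Sum = 0.01674655.
Largest term belongs to S2, so S2 is most probable.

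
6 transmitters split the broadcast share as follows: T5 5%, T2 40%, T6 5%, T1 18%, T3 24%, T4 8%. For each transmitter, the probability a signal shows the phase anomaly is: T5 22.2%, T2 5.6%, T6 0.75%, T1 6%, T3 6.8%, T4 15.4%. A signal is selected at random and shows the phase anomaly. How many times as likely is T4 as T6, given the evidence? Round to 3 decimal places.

By Bayes' rule, posterior ∝ prior × likelihood:
  T5: 0.05 × 0.222 = 0.0111
  T2: 0.4 × 0.056 = 0.0224
  T6: 0.05 × 0.0075 = 0.000375
  T1: 0.18 × 0.06 = 0.0108
  T3: 0.24 × 0.068 = 0.01632
  T4: 0.08 × 0.154 = 0.01232
Sum = 0.073315.
The ratio is 0.01232 / 0.000375 (the normalizer cancels) = 32.853.

32.853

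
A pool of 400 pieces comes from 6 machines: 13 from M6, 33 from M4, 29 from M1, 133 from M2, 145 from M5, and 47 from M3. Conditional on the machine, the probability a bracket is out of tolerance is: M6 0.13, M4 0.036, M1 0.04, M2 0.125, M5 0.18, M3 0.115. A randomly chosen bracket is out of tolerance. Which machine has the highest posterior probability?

M5

Compute prior × likelihood for every hypothesis:
  M6: 0.0325 × 0.13 = 0.004225
  M4: 0.0825 × 0.036 = 0.00297
  M1: 0.0725 × 0.04 = 0.0029
  M2: 0.3325 × 0.125 = 0.0415625
  M5: 0.3625 × 0.18 = 0.06525
  M3: 0.1175 × 0.115 = 0.0135125
Total = 0.13042.
Largest term belongs to M5, so M5 is most probable.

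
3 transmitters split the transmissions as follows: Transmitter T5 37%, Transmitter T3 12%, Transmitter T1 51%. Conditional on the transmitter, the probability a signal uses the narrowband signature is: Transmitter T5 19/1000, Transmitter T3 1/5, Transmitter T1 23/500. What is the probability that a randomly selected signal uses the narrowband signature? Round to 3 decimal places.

Prior × likelihood for each hypothesis:
  Transmitter T5: 0.37 × 0.019 = 0.00703
  Transmitter T3: 0.12 × 0.2 = 0.024
  Transmitter T1: 0.51 × 0.046 = 0.02346
P(narrowband) = 0.00703 + 0.024 + 0.02346 = 0.05449 → 0.054.

0.054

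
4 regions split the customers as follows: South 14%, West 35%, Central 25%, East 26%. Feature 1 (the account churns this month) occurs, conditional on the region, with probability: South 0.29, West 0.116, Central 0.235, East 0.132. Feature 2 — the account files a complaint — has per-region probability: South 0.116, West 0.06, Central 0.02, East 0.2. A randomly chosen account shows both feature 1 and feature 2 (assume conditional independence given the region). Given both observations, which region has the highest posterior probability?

East

By Bayes' rule, posterior ∝ prior × likelihood:
  South: 0.14 × 0.29 × 0.116 = 0.0047096
  West: 0.35 × 0.116 × 0.06 = 0.002436
  Central: 0.25 × 0.235 × 0.02 = 0.001175
  East: 0.26 × 0.132 × 0.2 = 0.006864
Normalizing constant = 0.0151846.
Largest term belongs to East, so East is most probable.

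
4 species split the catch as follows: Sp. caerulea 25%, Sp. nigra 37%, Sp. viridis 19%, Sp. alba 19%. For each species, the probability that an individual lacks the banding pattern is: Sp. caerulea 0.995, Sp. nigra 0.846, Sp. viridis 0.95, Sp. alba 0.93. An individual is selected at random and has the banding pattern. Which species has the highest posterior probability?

Taking complements, P(banded | each) = Sp. caerulea 0.005, Sp. nigra 0.154, Sp. viridis 0.05, Sp. alba 0.07.
By Bayes' rule, posterior ∝ prior × likelihood:
  Sp. caerulea: 0.25 × 0.005 = 0.00125
  Sp. nigra: 0.37 × 0.154 = 0.05698
  Sp. viridis: 0.19 × 0.05 = 0.0095
  Sp. alba: 0.19 × 0.07 = 0.0133
Normalizing constant = 0.08103.
Largest term belongs to Sp. nigra, so Sp. nigra is most probable.

Sp. nigra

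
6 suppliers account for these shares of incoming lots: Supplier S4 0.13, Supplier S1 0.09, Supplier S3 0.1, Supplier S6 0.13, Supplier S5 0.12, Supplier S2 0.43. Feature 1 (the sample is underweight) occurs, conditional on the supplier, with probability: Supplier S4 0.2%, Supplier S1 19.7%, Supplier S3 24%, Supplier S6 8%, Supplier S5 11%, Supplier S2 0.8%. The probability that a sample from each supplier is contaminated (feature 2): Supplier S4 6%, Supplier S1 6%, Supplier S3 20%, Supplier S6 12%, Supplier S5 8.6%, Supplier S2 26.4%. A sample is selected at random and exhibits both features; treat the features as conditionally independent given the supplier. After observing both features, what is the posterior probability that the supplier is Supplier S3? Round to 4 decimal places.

Prior × likelihood for each hypothesis:
  Supplier S4: 0.13 × 0.002 × 0.06 = 0.0000156
  Supplier S1: 0.09 × 0.197 × 0.06 = 0.0010638
  Supplier S3: 0.1 × 0.24 × 0.2 = 0.0048
  Supplier S6: 0.13 × 0.08 × 0.12 = 0.001248
  Supplier S5: 0.12 × 0.11 × 0.086 = 0.0011352
  Supplier S2: 0.43 × 0.008 × 0.264 = 0.00090816
Total = 0.00917076.
P(Supplier S3 | evidence) = 0.0048 / 0.00917076 ≈ 0.5234.

0.5234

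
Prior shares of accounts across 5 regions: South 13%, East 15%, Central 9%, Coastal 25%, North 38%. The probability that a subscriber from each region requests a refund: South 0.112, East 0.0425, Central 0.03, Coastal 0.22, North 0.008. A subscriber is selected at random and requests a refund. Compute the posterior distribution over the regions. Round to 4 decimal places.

Unnormalized posteriors (prior × likelihood):
  South: 0.13 × 0.112 = 0.01456
  East: 0.15 × 0.0425 = 0.006375
  Central: 0.09 × 0.03 = 0.0027
  Coastal: 0.25 × 0.22 = 0.055
  North: 0.38 × 0.008 = 0.00304
Normalizing constant = 0.081675.
P(South | refund) = 0.01456/0.081675 ≈ 0.1783
P(East | refund) = 0.006375/0.081675 ≈ 0.0781
P(Central | refund) = 0.0027/0.081675 ≈ 0.0331
P(Coastal | refund) = 0.055/0.081675 ≈ 0.6734
P(North | refund) = 0.00304/0.081675 ≈ 0.0372
(Check: 0.1783+0.0781+0.0331+0.6734+0.0372 = 1.0001.)

South 0.1783, East 0.0781, Central 0.0331, Coastal 0.6734, North 0.0372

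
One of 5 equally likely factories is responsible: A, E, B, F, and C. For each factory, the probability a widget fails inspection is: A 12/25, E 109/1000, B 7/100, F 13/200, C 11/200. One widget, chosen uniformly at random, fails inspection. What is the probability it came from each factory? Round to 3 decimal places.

With a uniform prior (1/5 each), posterior ∝ likelihood:
  A: 0.48
  E: 0.109
  B: 0.07
  F: 0.065
  C: 0.055
Normalizing constant = 0.779.
P(A | nonconforming) = 0.48/0.779 ≈ 0.616
P(E | nonconforming) = 0.109/0.779 ≈ 0.140
P(B | nonconforming) = 0.07/0.779 ≈ 0.090
P(F | nonconforming) = 0.065/0.779 ≈ 0.083
P(C | nonconforming) = 0.055/0.779 ≈ 0.071
(Check: 0.616+0.140+0.090+0.083+0.071 = 1.000.)

A 0.616, E 0.140, B 0.090, F 0.083, C 0.071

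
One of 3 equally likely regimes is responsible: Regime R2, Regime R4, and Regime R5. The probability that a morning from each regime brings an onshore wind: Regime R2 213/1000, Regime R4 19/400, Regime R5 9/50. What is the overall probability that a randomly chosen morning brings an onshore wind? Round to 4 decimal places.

0.1468

With a uniform prior (1/3 each), posterior ∝ likelihood:
  Regime R2: 0.213
  Regime R4: 0.0475
  Regime R5: 0.18
P(onshore) = (1/3) × (0.213 + 0.0475 + 0.18) = 0.4405/3 ≈ 0.1468.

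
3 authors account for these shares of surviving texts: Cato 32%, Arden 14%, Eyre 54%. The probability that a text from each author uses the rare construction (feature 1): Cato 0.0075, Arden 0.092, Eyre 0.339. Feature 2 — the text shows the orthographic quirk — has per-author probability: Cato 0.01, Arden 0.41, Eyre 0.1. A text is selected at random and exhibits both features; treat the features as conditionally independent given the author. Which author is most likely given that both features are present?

By Bayes' rule, posterior ∝ prior × likelihood:
  Cato: 0.32 × 0.0075 × 0.01 = 0.000024
  Arden: 0.14 × 0.092 × 0.41 = 0.0052808
  Eyre: 0.54 × 0.339 × 0.1 = 0.018306
Normalizing constant = 0.0236108.
Largest term belongs to Eyre, so Eyre is most probable.

Eyre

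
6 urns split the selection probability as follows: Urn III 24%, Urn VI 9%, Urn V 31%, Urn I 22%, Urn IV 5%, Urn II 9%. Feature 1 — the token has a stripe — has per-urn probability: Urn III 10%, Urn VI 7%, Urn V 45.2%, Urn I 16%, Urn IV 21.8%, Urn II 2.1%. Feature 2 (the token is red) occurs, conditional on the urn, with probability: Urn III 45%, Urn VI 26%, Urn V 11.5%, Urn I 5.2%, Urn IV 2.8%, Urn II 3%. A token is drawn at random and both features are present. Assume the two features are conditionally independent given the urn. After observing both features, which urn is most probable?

Urn V

Unnormalized posteriors (prior × likelihood):
  Urn III: 0.24 × 0.1 × 0.45 = 0.0108
  Urn VI: 0.09 × 0.07 × 0.26 = 0.001638
  Urn V: 0.31 × 0.452 × 0.115 = 0.0161138
  Urn I: 0.22 × 0.16 × 0.052 = 0.0018304
  Urn IV: 0.05 × 0.218 × 0.028 = 0.0003052
  Urn II: 0.09 × 0.021 × 0.03 = 0.0000567
Total = 0.0307441.
Largest term belongs to Urn V, so Urn V is most probable.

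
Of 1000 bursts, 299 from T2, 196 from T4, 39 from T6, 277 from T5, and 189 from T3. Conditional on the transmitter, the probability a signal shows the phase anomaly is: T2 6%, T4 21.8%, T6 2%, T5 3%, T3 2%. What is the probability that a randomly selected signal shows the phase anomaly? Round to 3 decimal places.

0.074

Prior × likelihood for each hypothesis:
  T2: 0.299 × 0.06 = 0.01794
  T4: 0.196 × 0.218 = 0.042728
  T6: 0.039 × 0.02 = 0.00078
  T5: 0.277 × 0.03 = 0.00831
  T3: 0.189 × 0.02 = 0.00378
P(anomaly) = 0.01794 + 0.042728 + 0.00078 + 0.00831 + 0.00378 = 0.073538 → 0.074.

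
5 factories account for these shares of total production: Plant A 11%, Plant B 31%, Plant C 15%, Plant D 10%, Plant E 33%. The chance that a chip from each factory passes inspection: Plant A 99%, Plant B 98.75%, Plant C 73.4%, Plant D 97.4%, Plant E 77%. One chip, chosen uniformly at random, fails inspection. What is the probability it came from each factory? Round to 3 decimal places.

Taking complements, P(nonconforming | each) = Plant A 0.01, Plant B 0.0125, Plant C 0.266, Plant D 0.026, Plant E 0.23.
Prior × likelihood for each hypothesis:
  Plant A: 0.11 × 0.01 = 0.0011
  Plant B: 0.31 × 0.0125 = 0.003875
  Plant C: 0.15 × 0.266 = 0.0399
  Plant D: 0.1 × 0.026 = 0.0026
  Plant E: 0.33 × 0.23 = 0.0759
Sum = 0.123375.
P(Plant A | nonconforming) = 0.0011/0.123375 ≈ 0.009
P(Plant B | nonconforming) = 0.003875/0.123375 ≈ 0.031
P(Plant C | nonconforming) = 0.0399/0.123375 ≈ 0.323
P(Plant D | nonconforming) = 0.0026/0.123375 ≈ 0.021
P(Plant E | nonconforming) = 0.0759/0.123375 ≈ 0.615

Plant A 0.009, Plant B 0.031, Plant C 0.323, Plant D 0.021, Plant E 0.615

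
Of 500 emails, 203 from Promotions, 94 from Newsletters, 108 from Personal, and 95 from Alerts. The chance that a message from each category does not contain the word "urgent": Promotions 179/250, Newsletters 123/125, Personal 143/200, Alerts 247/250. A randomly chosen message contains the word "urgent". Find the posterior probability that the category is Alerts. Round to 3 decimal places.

Taking complements, P(urgent-flag | each) = Promotions 0.284, Newsletters 0.016, Personal 0.285, Alerts 0.012.
Compute prior × likelihood for every hypothesis:
  Promotions: 0.406 × 0.284 = 0.115304
  Newsletters: 0.188 × 0.016 = 0.003008
  Personal: 0.216 × 0.285 = 0.06156
  Alerts: 0.19 × 0.012 = 0.00228
Sum = 0.182152.
P(Alerts | evidence) = 0.00228 / 0.182152 ≈ 0.013.

0.013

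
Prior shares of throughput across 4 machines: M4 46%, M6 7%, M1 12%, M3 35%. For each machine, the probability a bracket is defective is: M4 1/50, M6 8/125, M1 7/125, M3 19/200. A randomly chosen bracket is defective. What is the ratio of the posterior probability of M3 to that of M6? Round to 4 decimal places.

7.4219

Compute prior × likelihood for every hypothesis:
  M4: 0.46 × 0.02 = 0.0092
  M6: 0.07 × 0.064 = 0.00448
  M1: 0.12 × 0.056 = 0.00672
  M3: 0.35 × 0.095 = 0.03325
Normalizing constant = 0.05365.
The ratio is 0.03325 / 0.00448 (the normalizer cancels) = 7.4219.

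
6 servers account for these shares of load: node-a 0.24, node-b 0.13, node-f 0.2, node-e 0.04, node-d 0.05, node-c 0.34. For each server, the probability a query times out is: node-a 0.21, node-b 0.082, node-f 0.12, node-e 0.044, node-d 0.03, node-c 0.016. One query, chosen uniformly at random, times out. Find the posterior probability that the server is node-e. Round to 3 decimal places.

0.019

Compute prior × likelihood for every hypothesis:
  node-a: 0.24 × 0.21 = 0.0504
  node-b: 0.13 × 0.082 = 0.01066
  node-f: 0.2 × 0.12 = 0.024
  node-e: 0.04 × 0.044 = 0.00176
  node-d: 0.05 × 0.03 = 0.0015
  node-c: 0.34 × 0.016 = 0.00544
Sum = 0.09376.
P(node-e | evidence) = 0.00176 / 0.09376 ≈ 0.019.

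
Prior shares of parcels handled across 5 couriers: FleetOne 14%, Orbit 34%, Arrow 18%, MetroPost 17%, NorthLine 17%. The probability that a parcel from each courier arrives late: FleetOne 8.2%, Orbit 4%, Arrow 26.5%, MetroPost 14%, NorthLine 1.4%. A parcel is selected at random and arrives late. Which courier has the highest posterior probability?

Unnormalized posteriors (prior × likelihood):
  FleetOne: 0.14 × 0.082 = 0.01148
  Orbit: 0.34 × 0.04 = 0.0136
  Arrow: 0.18 × 0.265 = 0.0477
  MetroPost: 0.17 × 0.14 = 0.0238
  NorthLine: 0.17 × 0.014 = 0.00238
Sum = 0.09896.
Largest term belongs to Arrow, so Arrow is most probable.

Arrow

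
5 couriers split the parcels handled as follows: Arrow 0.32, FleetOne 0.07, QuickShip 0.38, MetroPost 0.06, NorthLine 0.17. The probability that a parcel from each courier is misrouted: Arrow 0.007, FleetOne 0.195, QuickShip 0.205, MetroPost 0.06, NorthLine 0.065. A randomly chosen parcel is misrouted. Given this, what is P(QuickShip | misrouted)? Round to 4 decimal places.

Compute prior × likelihood for every hypothesis:
  Arrow: 0.32 × 0.007 = 0.00224
  FleetOne: 0.07 × 0.195 = 0.01365
  QuickShip: 0.38 × 0.205 = 0.0779
  MetroPost: 0.06 × 0.06 = 0.0036
  NorthLine: 0.17 × 0.065 = 0.01105
Normalizing constant = 0.10844.
P(QuickShip | evidence) = 0.0779 / 0.10844 ≈ 0.7184.

0.7184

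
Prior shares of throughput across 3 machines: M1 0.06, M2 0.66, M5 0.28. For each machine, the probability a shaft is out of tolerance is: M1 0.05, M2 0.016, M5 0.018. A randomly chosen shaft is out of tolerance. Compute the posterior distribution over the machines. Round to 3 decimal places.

M1 0.161, M2 0.568, M5 0.271

Prior × likelihood for each hypothesis:
  M1: 0.06 × 0.05 = 0.003
  M2: 0.66 × 0.016 = 0.01056
  M5: 0.28 × 0.018 = 0.00504
Normalizing constant = 0.0186.
P(M1 | oversize) = 0.003/0.0186 ≈ 0.161
P(M2 | oversize) = 0.01056/0.0186 ≈ 0.568
P(M5 | oversize) = 0.00504/0.0186 ≈ 0.271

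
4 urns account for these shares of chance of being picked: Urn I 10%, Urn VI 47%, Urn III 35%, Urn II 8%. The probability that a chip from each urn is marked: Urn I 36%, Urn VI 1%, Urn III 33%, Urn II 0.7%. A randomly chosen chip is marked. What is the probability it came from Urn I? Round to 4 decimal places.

0.2297

Unnormalized posteriors (prior × likelihood):
  Urn I: 0.1 × 0.36 = 0.036
  Urn VI: 0.47 × 0.01 = 0.0047
  Urn III: 0.35 × 0.33 = 0.1155
  Urn II: 0.08 × 0.007 = 0.00056
Normalizing constant = 0.15676.
P(Urn I | evidence) = 0.036 / 0.15676 ≈ 0.2297.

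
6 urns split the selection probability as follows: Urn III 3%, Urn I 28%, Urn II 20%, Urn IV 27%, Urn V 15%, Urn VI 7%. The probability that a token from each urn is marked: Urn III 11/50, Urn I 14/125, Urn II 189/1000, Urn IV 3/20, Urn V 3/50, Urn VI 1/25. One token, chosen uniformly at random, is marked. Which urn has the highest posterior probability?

Prior × likelihood for each hypothesis:
  Urn III: 0.03 × 0.22 = 0.0066
  Urn I: 0.28 × 0.112 = 0.03136
  Urn II: 0.2 × 0.189 = 0.0378
  Urn IV: 0.27 × 0.15 = 0.0405
  Urn V: 0.15 × 0.06 = 0.009
  Urn VI: 0.07 × 0.04 = 0.0028
Sum = 0.12806.
Largest term belongs to Urn IV, so Urn IV is most probable.

Urn IV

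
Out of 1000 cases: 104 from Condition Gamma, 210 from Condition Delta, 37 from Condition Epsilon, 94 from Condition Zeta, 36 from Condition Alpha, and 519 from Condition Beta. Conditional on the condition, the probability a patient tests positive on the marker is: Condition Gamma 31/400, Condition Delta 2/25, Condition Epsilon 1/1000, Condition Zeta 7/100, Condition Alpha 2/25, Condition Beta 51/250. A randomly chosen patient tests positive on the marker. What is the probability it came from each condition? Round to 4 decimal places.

Condition Gamma 0.0575, Condition Delta 0.1198, Condition Epsilon 0.0003, Condition Zeta 0.0469, Condition Alpha 0.0205, Condition Beta 0.7550

Unnormalized posteriors (prior × likelihood):
  Condition Gamma: 0.104 × 0.0775 = 0.00806
  Condition Delta: 0.21 × 0.08 = 0.0168
  Condition Epsilon: 0.037 × 0.001 = 0.000037
  Condition Zeta: 0.094 × 0.07 = 0.00658
  Condition Alpha: 0.036 × 0.08 = 0.00288
  Condition Beta: 0.519 × 0.204 = 0.105876
Sum = 0.140233.
P(Condition Gamma | marker-positive) = 0.00806/0.140233 ≈ 0.0575
P(Condition Delta | marker-positive) = 0.0168/0.140233 ≈ 0.1198
P(Condition Epsilon | marker-positive) = 0.000037/0.140233 ≈ 0.0003
P(Condition Zeta | marker-positive) = 0.00658/0.140233 ≈ 0.0469
P(Condition Alpha | marker-positive) = 0.00288/0.140233 ≈ 0.0205
P(Condition Beta | marker-positive) = 0.105876/0.140233 ≈ 0.7550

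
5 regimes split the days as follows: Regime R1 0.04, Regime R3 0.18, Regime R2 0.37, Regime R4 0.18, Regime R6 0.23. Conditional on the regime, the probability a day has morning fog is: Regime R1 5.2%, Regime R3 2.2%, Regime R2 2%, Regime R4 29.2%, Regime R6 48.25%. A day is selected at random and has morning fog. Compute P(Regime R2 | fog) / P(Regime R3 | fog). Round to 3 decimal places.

1.869

Prior × likelihood for each hypothesis:
  Regime R1: 0.04 × 0.052 = 0.00208
  Regime R3: 0.18 × 0.022 = 0.00396
  Regime R2: 0.37 × 0.02 = 0.0074
  Regime R4: 0.18 × 0.292 = 0.05256
  Regime R6: 0.23 × 0.4825 = 0.110975
Total = 0.176975.
The ratio is 0.0074 / 0.00396 (the normalizer cancels) = 1.869.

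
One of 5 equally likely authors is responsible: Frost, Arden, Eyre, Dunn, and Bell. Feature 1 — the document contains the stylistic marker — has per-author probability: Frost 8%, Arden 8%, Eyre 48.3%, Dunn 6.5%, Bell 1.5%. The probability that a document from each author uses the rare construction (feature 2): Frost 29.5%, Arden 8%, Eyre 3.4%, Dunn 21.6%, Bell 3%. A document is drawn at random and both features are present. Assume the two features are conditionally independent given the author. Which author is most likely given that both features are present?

With a uniform prior (1/5 each), posterior ∝ likelihood:
  Frost: 0.08 × 0.295 = 0.0236
  Arden: 0.08 × 0.08 = 0.0064
  Eyre: 0.483 × 0.034 = 0.016422
  Dunn: 0.065 × 0.216 = 0.01404
  Bell: 0.015 × 0.03 = 0.00045
Total = 0.060912.
Largest term belongs to Frost, so Frost is most probable.

Frost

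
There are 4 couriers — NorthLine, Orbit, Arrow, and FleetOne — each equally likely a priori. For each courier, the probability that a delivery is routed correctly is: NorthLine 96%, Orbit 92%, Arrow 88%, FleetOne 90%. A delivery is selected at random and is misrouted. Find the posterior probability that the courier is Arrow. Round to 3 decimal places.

0.353

Taking complements, P(misrouted | each) = NorthLine 0.04, Orbit 0.08, Arrow 0.12, FleetOne 0.1.
Since the prior is uniform, the posterior is proportional to the likelihood:
  NorthLine: 0.04
  Orbit: 0.08
  Arrow: 0.12
  FleetOne: 0.1
Normalizing constant = 0.34.
P(Arrow | evidence) = 0.12 / 0.34 ≈ 0.353.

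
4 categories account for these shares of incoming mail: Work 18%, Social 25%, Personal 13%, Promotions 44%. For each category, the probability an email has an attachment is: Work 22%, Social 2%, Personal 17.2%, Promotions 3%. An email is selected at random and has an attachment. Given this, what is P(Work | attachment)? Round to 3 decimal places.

0.494

Compute prior × likelihood for every hypothesis:
  Work: 0.18 × 0.22 = 0.0396
  Social: 0.25 × 0.02 = 0.005
  Personal: 0.13 × 0.172 = 0.02236
  Promotions: 0.44 × 0.03 = 0.0132
Total = 0.08016.
P(Work | evidence) = 0.0396 / 0.08016 ≈ 0.494.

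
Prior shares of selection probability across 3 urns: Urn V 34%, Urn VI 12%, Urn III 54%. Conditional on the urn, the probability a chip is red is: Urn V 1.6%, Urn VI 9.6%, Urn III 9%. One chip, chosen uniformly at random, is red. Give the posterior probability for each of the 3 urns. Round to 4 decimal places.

Unnormalized posteriors (prior × likelihood):
  Urn V: 0.34 × 0.016 = 0.00544
  Urn VI: 0.12 × 0.096 = 0.01152
  Urn III: 0.54 × 0.09 = 0.0486
Total = 0.06556.
P(Urn V | red) = 0.00544/0.06556 ≈ 0.0830
P(Urn VI | red) = 0.01152/0.06556 ≈ 0.1757
P(Urn III | red) = 0.0486/0.06556 ≈ 0.7413
(Check: 0.0830+0.1757+0.7413 = 1.0000.)

Urn V 0.0830, Urn VI 0.1757, Urn III 0.7413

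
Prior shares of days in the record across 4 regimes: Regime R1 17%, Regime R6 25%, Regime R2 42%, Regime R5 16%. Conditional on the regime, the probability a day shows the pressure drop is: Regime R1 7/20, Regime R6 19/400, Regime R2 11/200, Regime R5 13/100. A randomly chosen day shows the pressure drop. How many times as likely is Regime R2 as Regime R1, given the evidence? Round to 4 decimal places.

0.3882

By Bayes' rule, posterior ∝ prior × likelihood:
  Regime R1: 0.17 × 0.35 = 0.0595
  Regime R6: 0.25 × 0.0475 = 0.011875
  Regime R2: 0.42 × 0.055 = 0.0231
  Regime R5: 0.16 × 0.13 = 0.0208
Sum = 0.115275.
The ratio is 0.0231 / 0.0595 (the normalizer cancels) = 0.3882.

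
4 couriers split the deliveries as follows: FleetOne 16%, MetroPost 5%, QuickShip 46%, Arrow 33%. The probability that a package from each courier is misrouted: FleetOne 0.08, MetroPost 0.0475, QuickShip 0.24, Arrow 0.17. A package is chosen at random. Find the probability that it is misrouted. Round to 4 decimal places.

0.1817

Prior × likelihood for each hypothesis:
  FleetOne: 0.16 × 0.08 = 0.0128
  MetroPost: 0.05 × 0.0475 = 0.002375
  QuickShip: 0.46 × 0.24 = 0.1104
  Arrow: 0.33 × 0.17 = 0.0561
P(misrouted) = 0.0128 + 0.002375 + 0.1104 + 0.0561 = 0.181675 → 0.1817.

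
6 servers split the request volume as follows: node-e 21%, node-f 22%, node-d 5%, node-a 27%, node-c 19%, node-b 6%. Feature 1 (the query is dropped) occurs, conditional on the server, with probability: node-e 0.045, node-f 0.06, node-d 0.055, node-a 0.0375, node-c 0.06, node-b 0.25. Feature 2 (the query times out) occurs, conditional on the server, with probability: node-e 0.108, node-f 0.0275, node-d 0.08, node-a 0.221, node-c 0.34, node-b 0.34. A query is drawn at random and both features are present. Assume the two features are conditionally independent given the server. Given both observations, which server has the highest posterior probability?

node-b

Unnormalized posteriors (prior × likelihood):
  node-e: 0.21 × 0.045 × 0.108 = 0.0010206
  node-f: 0.22 × 0.06 × 0.0275 = 0.000363
  node-d: 0.05 × 0.055 × 0.08 = 0.00022
  node-a: 0.27 × 0.0375 × 0.221 = 0.002237625
  node-c: 0.19 × 0.06 × 0.34 = 0.003876
  node-b: 0.06 × 0.25 × 0.34 = 0.0051
Normalizing constant = 0.012817225.
Largest term belongs to node-b, so node-b is most probable.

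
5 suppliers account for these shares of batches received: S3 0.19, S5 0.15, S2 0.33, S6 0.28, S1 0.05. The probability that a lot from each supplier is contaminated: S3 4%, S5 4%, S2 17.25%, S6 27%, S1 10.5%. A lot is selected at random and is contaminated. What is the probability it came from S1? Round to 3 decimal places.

0.035

Compute prior × likelihood for every hypothesis:
  S3: 0.19 × 0.04 = 0.0076
  S5: 0.15 × 0.04 = 0.006
  S2: 0.33 × 0.1725 = 0.056925
  S6: 0.28 × 0.27 = 0.0756
  S1: 0.05 × 0.105 = 0.00525
Normalizing constant = 0.151375.
P(S1 | evidence) = 0.00525 / 0.151375 ≈ 0.035.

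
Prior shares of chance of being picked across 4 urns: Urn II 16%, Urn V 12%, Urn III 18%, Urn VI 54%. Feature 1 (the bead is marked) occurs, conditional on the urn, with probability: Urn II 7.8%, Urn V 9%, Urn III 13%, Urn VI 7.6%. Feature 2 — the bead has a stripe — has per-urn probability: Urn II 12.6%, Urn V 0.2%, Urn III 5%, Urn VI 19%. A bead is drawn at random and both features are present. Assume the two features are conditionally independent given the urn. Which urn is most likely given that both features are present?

Urn VI

Compute prior × likelihood for every hypothesis:
  Urn II: 0.16 × 0.078 × 0.126 = 0.00157248
  Urn V: 0.12 × 0.09 × 0.002 = 0.0000216
  Urn III: 0.18 × 0.13 × 0.05 = 0.00117
  Urn VI: 0.54 × 0.076 × 0.19 = 0.0077976
Sum = 0.01056168.
Largest term belongs to Urn VI, so Urn VI is most probable.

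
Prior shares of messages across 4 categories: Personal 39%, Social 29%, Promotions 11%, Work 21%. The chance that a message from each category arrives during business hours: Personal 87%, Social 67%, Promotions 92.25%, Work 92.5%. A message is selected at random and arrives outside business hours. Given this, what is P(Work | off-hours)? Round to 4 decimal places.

Taking complements, P(off-hours | each) = Personal 0.13, Social 0.33, Promotions 0.0775, Work 0.075.
Compute prior × likelihood for every hypothesis:
  Personal: 0.39 × 0.13 = 0.0507
  Social: 0.29 × 0.33 = 0.0957
  Promotions: 0.11 × 0.0775 = 0.008525
  Work: 0.21 × 0.075 = 0.01575
Sum = 0.170675.
P(Work | evidence) = 0.01575 / 0.170675 ≈ 0.0923.

0.0923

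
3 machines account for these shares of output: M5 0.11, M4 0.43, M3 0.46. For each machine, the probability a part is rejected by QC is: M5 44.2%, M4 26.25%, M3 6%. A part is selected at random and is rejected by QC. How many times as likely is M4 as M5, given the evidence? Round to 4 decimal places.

Prior × likelihood for each hypothesis:
  M5: 0.11 × 0.442 = 0.04862
  M4: 0.43 × 0.2625 = 0.112875
  M3: 0.46 × 0.06 = 0.0276
Normalizing constant = 0.189095.
The ratio is 0.112875 / 0.04862 (the normalizer cancels) = 2.3216.

2.3216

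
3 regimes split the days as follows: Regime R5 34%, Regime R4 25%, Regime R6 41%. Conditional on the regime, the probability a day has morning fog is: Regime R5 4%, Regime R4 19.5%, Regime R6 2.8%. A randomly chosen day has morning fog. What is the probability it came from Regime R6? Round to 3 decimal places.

Prior × likelihood for each hypothesis:
  Regime R5: 0.34 × 0.04 = 0.0136
  Regime R4: 0.25 × 0.195 = 0.04875
  Regime R6: 0.41 × 0.028 = 0.01148
Normalizing constant = 0.07383.
P(Regime R6 | evidence) = 0.01148 / 0.07383 ≈ 0.155.

0.155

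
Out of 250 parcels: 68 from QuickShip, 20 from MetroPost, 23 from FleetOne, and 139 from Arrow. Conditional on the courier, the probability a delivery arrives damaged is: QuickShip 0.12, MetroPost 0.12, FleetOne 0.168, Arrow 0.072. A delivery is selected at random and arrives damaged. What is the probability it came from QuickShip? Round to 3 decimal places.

0.334

By Bayes' rule, posterior ∝ prior × likelihood:
  QuickShip: 0.272 × 0.12 = 0.03264
  MetroPost: 0.08 × 0.12 = 0.0096
  FleetOne: 0.092 × 0.168 = 0.015456
  Arrow: 0.556 × 0.072 = 0.040032
Normalizing constant = 0.097728.
P(QuickShip | evidence) = 0.03264 / 0.097728 ≈ 0.334.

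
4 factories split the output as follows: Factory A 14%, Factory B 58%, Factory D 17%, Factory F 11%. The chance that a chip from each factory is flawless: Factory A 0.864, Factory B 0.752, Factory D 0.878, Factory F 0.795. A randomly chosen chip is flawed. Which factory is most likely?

Factory B

Taking complements, P(flawed | each) = Factory A 0.136, Factory B 0.248, Factory D 0.122, Factory F 0.205.
By Bayes' rule, posterior ∝ prior × likelihood:
  Factory A: 0.14 × 0.136 = 0.01904
  Factory B: 0.58 × 0.248 = 0.14384
  Factory D: 0.17 × 0.122 = 0.02074
  Factory F: 0.11 × 0.205 = 0.02255
Total = 0.20617.
Largest term belongs to Factory B, so Factory B is most probable.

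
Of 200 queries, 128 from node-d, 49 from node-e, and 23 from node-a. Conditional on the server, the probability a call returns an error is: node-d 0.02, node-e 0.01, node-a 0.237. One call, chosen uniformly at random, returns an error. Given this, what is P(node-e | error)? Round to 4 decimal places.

0.0576

Prior × likelihood for each hypothesis:
  node-d: 0.64 × 0.02 = 0.0128
  node-e: 0.245 × 0.01 = 0.00245
  node-a: 0.115 × 0.237 = 0.027255
Sum = 0.042505.
P(node-e | evidence) = 0.00245 / 0.042505 ≈ 0.0576.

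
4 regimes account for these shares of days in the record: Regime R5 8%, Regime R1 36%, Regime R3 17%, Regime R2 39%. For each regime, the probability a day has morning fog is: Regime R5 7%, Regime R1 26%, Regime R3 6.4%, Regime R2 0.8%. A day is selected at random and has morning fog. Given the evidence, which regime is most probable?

Unnormalized posteriors (prior × likelihood):
  Regime R5: 0.08 × 0.07 = 0.0056
  Regime R1: 0.36 × 0.26 = 0.0936
  Regime R3: 0.17 × 0.064 = 0.01088
  Regime R2: 0.39 × 0.008 = 0.00312
Normalizing constant = 0.1132.
Largest term belongs to Regime R1, so Regime R1 is most probable.

Regime R1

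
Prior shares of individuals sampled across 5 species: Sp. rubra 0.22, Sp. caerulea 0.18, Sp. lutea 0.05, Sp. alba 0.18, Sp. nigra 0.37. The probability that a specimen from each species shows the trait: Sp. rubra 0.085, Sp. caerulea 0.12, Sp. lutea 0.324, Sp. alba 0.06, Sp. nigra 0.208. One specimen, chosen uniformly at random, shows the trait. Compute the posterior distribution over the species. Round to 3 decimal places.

Sp. rubra 0.130, Sp. caerulea 0.150, Sp. lutea 0.112, Sp. alba 0.075, Sp. nigra 0.533

Prior × likelihood for each hypothesis:
  Sp. rubra: 0.22 × 0.085 = 0.0187
  Sp. caerulea: 0.18 × 0.12 = 0.0216
  Sp. lutea: 0.05 × 0.324 = 0.0162
  Sp. alba: 0.18 × 0.06 = 0.0108
  Sp. nigra: 0.37 × 0.208 = 0.07696
Total = 0.14426.
P(Sp. rubra | trait) = 0.0187/0.14426 ≈ 0.130
P(Sp. caerulea | trait) = 0.0216/0.14426 ≈ 0.150
P(Sp. lutea | trait) = 0.0162/0.14426 ≈ 0.112
P(Sp. alba | trait) = 0.0108/0.14426 ≈ 0.075
P(Sp. nigra | trait) = 0.07696/0.14426 ≈ 0.533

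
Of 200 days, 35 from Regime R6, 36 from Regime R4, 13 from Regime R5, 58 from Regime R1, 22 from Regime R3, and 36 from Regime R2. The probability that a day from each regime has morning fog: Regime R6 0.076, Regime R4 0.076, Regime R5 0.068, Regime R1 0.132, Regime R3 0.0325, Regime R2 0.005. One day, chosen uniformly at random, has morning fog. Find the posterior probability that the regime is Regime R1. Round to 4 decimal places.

0.5162

Compute prior × likelihood for every hypothesis:
  Regime R6: 0.175 × 0.076 = 0.0133
  Regime R4: 0.18 × 0.076 = 0.01368
  Regime R5: 0.065 × 0.068 = 0.00442
  Regime R1: 0.29 × 0.132 = 0.03828
  Regime R3: 0.11 × 0.0325 = 0.003575
  Regime R2: 0.18 × 0.005 = 0.0009
Normalizing constant = 0.074155.
P(Regime R1 | evidence) = 0.03828 / 0.074155 ≈ 0.5162.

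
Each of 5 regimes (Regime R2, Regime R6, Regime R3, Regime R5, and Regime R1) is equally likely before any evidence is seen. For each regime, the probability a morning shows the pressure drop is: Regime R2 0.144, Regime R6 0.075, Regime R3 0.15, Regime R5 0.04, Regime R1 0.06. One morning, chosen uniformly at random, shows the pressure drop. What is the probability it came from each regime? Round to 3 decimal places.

With a uniform prior (1/5 each), posterior ∝ likelihood:
  Regime R2: 0.144
  Regime R6: 0.075
  Regime R3: 0.15
  Regime R5: 0.04
  Regime R1: 0.06
Normalizing constant = 0.469.
P(Regime R2 | drop) = 0.144/0.469 ≈ 0.307
P(Regime R6 | drop) = 0.075/0.469 ≈ 0.160
P(Regime R3 | drop) = 0.15/0.469 ≈ 0.320
P(Regime R5 | drop) = 0.04/0.469 ≈ 0.085
P(Regime R1 | drop) = 0.06/0.469 ≈ 0.128
(Check: 0.307+0.160+0.320+0.085+0.128 = 1.000.)

Regime R2 0.307, Regime R6 0.160, Regime R3 0.320, Regime R5 0.085, Regime R1 0.128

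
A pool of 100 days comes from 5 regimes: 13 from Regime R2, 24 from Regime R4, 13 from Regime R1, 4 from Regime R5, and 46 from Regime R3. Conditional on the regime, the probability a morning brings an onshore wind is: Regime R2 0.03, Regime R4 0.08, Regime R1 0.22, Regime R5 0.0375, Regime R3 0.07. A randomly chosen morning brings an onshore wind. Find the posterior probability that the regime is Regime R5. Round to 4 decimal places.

Prior × likelihood for each hypothesis:
  Regime R2: 0.13 × 0.03 = 0.0039
  Regime R4: 0.24 × 0.08 = 0.0192
  Regime R1: 0.13 × 0.22 = 0.0286
  Regime R5: 0.04 × 0.0375 = 0.0015
  Regime R3: 0.46 × 0.07 = 0.0322
Total = 0.0854.
P(Regime R5 | evidence) = 0.0015 / 0.0854 ≈ 0.0176.

0.0176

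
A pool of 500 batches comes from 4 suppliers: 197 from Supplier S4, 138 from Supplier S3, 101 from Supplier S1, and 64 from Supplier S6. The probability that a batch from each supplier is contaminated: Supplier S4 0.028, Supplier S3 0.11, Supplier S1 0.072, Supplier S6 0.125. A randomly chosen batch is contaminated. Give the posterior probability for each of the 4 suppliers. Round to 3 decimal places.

Supplier S4 0.153, Supplier S3 0.422, Supplier S1 0.202, Supplier S6 0.222

Compute prior × likelihood for every hypothesis:
  Supplier S4: 0.394 × 0.028 = 0.011032
  Supplier S3: 0.276 × 0.11 = 0.03036
  Supplier S1: 0.202 × 0.072 = 0.014544
  Supplier S6: 0.128 × 0.125 = 0.016
Sum = 0.071936.
P(Supplier S4 | contaminated) = 0.011032/0.071936 ≈ 0.153
P(Supplier S3 | contaminated) = 0.03036/0.071936 ≈ 0.422
P(Supplier S1 | contaminated) = 0.014544/0.071936 ≈ 0.202
P(Supplier S6 | contaminated) = 0.016/0.071936 ≈ 0.222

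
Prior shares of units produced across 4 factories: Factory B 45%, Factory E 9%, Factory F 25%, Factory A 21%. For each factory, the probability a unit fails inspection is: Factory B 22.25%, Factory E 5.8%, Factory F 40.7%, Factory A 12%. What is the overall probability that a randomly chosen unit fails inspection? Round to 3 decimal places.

Unnormalized posteriors (prior × likelihood):
  Factory B: 0.45 × 0.2225 = 0.100125
  Factory E: 0.09 × 0.058 = 0.00522
  Factory F: 0.25 × 0.407 = 0.10175
  Factory A: 0.21 × 0.12 = 0.0252
P(nonconforming) = 0.100125 + 0.00522 + 0.10175 + 0.0252 = 0.232295 → 0.232.

0.232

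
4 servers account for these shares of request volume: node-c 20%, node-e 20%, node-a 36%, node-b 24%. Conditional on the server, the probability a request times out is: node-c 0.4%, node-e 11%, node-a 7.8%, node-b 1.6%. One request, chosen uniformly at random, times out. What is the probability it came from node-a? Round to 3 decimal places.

0.513

Compute prior × likelihood for every hypothesis:
  node-c: 0.2 × 0.004 = 0.0008
  node-e: 0.2 × 0.11 = 0.022
  node-a: 0.36 × 0.078 = 0.02808
  node-b: 0.24 × 0.016 = 0.00384
Total = 0.05472.
P(node-a | evidence) = 0.02808 / 0.05472 ≈ 0.513.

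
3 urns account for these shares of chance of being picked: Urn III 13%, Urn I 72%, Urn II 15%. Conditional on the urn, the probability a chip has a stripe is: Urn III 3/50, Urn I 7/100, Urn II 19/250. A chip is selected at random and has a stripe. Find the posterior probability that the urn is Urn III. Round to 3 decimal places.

Compute prior × likelihood for every hypothesis:
  Urn III: 0.13 × 0.06 = 0.0078
  Urn I: 0.72 × 0.07 = 0.0504
  Urn II: 0.15 × 0.076 = 0.0114
Total = 0.0696.
P(Urn III | evidence) = 0.0078 / 0.0696 ≈ 0.112.

0.112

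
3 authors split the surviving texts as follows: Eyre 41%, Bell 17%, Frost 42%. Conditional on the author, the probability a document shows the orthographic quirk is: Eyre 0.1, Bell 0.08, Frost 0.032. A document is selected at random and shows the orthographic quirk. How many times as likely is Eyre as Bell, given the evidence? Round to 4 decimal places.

3.0147

Unnormalized posteriors (prior × likelihood):
  Eyre: 0.41 × 0.1 = 0.041
  Bell: 0.17 × 0.08 = 0.0136
  Frost: 0.42 × 0.032 = 0.01344
Normalizing constant = 0.06804.
The ratio is 0.041 / 0.0136 (the normalizer cancels) = 3.0147.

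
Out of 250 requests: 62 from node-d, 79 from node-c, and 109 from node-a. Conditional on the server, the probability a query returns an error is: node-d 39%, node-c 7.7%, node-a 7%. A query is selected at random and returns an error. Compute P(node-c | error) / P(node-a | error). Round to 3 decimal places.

0.797

By Bayes' rule, posterior ∝ prior × likelihood:
  node-d: 0.248 × 0.39 = 0.09672
  node-c: 0.316 × 0.077 = 0.024332
  node-a: 0.436 × 0.07 = 0.03052
Sum = 0.151572.
The ratio is 0.024332 / 0.03052 (the normalizer cancels) = 0.797.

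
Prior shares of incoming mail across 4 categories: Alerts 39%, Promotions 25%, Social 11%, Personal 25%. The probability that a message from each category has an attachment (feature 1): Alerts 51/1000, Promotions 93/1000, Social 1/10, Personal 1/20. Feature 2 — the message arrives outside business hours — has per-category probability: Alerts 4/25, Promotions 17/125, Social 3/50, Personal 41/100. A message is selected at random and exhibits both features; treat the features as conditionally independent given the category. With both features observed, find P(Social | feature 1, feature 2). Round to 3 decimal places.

Compute prior × likelihood for every hypothesis:
  Alerts: 0.39 × 0.051 × 0.16 = 0.0031824
  Promotions: 0.25 × 0.093 × 0.136 = 0.003162
  Social: 0.11 × 0.1 × 0.06 = 0.00066
  Personal: 0.25 × 0.05 × 0.41 = 0.005125
Sum = 0.0121294.
P(Social | evidence) = 0.00066 / 0.0121294 ≈ 0.054.

0.054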